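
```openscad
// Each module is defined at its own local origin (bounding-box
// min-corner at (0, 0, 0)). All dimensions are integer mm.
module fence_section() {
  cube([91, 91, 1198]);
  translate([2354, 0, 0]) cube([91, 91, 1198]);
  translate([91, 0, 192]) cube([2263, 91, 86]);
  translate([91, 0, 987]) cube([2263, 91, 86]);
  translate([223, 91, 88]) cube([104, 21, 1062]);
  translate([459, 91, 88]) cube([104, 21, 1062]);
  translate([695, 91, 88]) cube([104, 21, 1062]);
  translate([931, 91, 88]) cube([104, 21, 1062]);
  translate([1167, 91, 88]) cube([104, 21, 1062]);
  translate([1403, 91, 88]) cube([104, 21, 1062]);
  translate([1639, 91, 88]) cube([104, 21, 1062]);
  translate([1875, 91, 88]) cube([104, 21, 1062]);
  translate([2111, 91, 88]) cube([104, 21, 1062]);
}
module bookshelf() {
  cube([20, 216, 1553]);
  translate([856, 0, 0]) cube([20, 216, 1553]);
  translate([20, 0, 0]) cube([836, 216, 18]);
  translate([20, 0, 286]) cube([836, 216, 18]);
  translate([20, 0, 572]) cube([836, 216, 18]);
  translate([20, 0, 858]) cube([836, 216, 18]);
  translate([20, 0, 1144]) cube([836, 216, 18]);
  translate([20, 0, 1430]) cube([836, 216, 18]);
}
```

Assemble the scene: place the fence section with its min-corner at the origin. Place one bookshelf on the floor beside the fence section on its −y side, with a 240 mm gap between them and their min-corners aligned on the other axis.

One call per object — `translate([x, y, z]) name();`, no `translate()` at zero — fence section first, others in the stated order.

fence_section();
translate([0, -456, 0]) bookshelf();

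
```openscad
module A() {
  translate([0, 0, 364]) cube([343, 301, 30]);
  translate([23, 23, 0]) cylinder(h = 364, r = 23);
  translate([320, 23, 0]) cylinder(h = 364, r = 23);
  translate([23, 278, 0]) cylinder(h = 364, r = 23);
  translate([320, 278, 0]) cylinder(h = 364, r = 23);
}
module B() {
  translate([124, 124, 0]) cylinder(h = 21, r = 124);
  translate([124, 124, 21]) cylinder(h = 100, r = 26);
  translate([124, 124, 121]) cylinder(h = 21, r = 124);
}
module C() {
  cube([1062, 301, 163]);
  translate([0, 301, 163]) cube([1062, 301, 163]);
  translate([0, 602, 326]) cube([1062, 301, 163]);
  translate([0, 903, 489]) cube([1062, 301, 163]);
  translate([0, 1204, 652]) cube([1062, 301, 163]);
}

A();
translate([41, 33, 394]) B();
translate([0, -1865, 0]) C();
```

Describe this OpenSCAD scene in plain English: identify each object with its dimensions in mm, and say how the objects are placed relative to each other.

A is a simple wooden stool: a rectangular seat 343 mm (x) by 301 mm (y), 30 mm thick, top face at z = 394 mm, on four round legs, each 46 mm in diameter. The legs rest on z = 0, each leg's axis is inset half a diameter from the nearest pair of seat edges (so the leg's bounding box is flush with the corner).

B is a spool: two coaxial disc flanges of radius 124 mm and thickness 21 mm, joined by a core cylinder of radius 26 mm and height 100 mm. The lower flange rests on z = 0 and the three cylinders share a vertical axis.

C is a straight staircase of 5 solid steps. Each step is 1062 mm wide (x), 301 mm deep (y, the going) and 163 mm tall (the rise). The first step rests on the floor; each subsequent step sits one going further in +y and one rise higher in +z, directly behind and above the previous step with no overlap.

The spool is on top of the stool. The staircase is on the floor beside the stool on its −y side.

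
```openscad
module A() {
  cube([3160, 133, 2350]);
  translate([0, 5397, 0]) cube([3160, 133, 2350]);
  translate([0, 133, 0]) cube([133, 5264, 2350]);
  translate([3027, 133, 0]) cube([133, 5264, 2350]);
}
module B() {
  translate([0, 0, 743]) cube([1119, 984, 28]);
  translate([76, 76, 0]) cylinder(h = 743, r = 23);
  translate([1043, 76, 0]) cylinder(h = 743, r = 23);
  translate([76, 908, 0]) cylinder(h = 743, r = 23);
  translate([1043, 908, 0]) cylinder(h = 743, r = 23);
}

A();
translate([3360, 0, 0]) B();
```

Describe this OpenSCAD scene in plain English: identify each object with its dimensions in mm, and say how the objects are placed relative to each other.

A is a box-shaped house frame (walls only): outside footprint 3160×5530 mm, wall height 2350 mm, wall thickness 133 mm. The two y-facing walls run the full x-width; the two x-facing walls fit between the inner faces of the y-facing walls.

B is a rectangular dining table. The top is 1119×984×28 mm with its upper surface at z = 771 mm. It stands on four round legs of 46 mm diameter, each leg's bounding box inset 53 mm from the nearest pair of top edges, running from the floor to the underside of the top.

The table is on the floor beside the house frame on its +x side.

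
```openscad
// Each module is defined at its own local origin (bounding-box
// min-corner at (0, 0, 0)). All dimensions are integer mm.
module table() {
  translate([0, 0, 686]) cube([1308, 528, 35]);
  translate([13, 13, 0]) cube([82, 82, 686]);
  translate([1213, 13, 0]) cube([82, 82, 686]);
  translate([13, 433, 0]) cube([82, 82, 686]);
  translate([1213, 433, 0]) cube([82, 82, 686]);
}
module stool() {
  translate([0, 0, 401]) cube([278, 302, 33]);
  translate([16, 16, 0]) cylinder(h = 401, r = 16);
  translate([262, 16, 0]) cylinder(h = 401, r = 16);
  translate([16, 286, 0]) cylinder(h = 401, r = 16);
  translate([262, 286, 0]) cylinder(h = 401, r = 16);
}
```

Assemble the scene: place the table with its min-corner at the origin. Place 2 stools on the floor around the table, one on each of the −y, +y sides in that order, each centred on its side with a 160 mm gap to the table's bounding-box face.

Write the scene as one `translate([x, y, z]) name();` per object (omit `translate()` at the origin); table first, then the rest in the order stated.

table();
translate([515, -462, 0]) stool();
translate([515, 688, 0]) stool();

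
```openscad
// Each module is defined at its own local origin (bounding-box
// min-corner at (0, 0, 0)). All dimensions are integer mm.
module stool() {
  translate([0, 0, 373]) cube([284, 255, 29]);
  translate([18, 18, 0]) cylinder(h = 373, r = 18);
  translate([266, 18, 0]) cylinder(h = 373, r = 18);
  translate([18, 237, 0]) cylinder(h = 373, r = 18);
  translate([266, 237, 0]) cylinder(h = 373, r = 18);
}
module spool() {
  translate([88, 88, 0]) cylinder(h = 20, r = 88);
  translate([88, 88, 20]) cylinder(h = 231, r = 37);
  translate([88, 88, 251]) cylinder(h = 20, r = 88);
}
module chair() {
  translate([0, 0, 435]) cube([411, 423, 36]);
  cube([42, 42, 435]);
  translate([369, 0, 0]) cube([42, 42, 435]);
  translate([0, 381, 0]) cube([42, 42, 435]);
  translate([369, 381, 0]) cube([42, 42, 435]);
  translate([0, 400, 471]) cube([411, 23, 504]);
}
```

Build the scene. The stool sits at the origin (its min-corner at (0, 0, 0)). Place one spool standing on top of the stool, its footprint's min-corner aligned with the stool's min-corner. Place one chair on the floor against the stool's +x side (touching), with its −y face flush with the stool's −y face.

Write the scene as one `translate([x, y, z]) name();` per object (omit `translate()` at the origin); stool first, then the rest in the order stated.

stool();
translate([0, 0, 402]) spool();
translate([284, 0, 0]) chair();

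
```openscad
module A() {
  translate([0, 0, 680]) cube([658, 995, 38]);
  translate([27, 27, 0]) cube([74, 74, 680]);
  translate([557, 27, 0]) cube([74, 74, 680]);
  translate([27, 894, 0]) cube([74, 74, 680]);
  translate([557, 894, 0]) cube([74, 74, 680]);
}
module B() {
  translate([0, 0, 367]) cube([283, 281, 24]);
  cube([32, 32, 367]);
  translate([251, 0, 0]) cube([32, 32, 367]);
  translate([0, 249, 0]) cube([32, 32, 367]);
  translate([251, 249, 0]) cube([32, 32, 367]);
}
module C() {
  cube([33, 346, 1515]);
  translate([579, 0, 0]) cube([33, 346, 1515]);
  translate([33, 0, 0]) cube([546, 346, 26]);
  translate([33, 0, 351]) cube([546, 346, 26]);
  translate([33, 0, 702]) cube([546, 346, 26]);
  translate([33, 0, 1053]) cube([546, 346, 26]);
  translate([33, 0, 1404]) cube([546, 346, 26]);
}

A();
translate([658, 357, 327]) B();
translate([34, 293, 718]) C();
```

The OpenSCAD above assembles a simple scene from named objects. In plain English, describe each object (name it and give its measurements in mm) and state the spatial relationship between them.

A is a table with a 658×995 mm rectangular top, 38 mm thick, top surface at z = 718 mm, supported by four 74×74 mm square legs, each inset 27 mm from the nearest pair of top edges, running from the floor.

B is a four-legged stool. The seat is 283×281 mm, 24 mm thick, top at z = 391 mm. It stands on four square legs, each 32×32 mm in cross-section, from z = 0 to the seat underside, each flush with a corner of the seat.

C is an open bookshelf. Two side panels, each 33 mm thick, 346 mm deep and 1515 mm tall, stand 612 mm apart (outside-to-outside). Between them sit 5 shelves, each 26 mm thick and 346 mm deep, spanning the full gap between the sides. The bottom shelf rests on the floor (its underside at z = 0) and the clear gap between one shelf's top and the next shelf's underside is 325 mm.

The stool is beside the table with their tops flush at z = 718. The bookshelf is on top of the table.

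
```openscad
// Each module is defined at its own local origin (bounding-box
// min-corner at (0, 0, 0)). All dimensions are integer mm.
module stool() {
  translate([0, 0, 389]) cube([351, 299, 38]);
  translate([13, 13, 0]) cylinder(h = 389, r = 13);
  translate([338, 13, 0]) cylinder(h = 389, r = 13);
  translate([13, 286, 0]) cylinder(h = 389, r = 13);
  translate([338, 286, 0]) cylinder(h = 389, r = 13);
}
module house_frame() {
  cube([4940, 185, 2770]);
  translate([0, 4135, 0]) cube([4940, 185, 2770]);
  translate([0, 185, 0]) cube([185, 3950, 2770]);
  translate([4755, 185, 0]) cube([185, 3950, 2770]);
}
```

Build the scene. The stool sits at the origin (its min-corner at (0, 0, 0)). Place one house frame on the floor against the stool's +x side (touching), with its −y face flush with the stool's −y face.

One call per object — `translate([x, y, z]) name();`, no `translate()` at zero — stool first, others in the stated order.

stool();
translate([351, 0, 0]) house_frame();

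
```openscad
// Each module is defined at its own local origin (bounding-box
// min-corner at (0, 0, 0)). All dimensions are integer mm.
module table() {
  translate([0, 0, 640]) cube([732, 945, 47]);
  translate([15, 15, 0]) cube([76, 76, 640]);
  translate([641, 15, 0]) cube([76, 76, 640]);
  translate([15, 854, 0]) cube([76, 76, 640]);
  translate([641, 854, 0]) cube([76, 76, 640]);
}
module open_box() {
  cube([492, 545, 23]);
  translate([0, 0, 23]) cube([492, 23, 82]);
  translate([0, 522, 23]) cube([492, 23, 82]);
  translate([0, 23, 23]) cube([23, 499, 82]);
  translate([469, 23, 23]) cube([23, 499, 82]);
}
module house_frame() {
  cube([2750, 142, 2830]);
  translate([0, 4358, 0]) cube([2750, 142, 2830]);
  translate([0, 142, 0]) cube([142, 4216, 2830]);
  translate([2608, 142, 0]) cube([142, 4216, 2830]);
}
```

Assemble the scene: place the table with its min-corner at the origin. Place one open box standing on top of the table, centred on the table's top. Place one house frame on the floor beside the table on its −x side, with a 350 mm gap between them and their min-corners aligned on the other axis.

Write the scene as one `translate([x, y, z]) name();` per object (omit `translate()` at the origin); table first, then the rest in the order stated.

table();
translate([120, 200, 687]) open_box();
translate([-3100, 0, 0]) house_frame();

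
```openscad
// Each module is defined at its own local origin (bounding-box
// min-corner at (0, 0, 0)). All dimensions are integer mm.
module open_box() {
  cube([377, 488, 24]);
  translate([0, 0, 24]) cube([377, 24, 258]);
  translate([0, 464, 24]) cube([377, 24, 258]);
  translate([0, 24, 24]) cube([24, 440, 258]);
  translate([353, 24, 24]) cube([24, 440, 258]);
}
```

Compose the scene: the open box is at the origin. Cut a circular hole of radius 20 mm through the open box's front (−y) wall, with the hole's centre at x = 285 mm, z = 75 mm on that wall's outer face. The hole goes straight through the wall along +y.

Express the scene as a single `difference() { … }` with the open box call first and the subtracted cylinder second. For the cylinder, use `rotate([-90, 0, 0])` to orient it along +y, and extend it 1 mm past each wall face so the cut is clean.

difference() {
  open_box();
  translate([285, -1, 75]) rotate([-90, 0, 0]) cylinder(h = 26, r = 20);
}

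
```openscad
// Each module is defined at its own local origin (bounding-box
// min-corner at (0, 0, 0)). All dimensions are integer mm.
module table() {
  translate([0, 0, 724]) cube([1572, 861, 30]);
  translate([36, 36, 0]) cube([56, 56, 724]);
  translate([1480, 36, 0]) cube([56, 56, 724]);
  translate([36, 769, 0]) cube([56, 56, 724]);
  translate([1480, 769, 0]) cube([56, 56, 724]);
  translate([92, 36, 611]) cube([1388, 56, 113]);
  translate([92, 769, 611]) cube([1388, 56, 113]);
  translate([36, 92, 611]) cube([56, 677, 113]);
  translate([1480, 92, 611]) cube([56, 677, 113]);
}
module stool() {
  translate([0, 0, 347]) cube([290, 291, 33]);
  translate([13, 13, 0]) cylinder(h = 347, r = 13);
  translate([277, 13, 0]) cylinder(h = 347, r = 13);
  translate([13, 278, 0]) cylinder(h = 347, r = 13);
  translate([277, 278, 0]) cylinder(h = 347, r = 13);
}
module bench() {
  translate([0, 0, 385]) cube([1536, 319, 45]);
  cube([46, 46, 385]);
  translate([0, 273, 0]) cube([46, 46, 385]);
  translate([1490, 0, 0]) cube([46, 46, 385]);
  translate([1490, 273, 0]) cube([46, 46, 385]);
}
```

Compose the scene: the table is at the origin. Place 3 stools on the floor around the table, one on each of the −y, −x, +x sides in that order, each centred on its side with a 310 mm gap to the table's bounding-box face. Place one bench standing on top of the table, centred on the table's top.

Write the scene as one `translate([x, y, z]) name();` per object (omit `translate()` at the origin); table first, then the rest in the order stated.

table();
translate([641, -601, 0]) stool();
translate([-600, 285, 0]) stool();
translate([1882, 285, 0]) stool();
translate([18, 271, 754]) bench();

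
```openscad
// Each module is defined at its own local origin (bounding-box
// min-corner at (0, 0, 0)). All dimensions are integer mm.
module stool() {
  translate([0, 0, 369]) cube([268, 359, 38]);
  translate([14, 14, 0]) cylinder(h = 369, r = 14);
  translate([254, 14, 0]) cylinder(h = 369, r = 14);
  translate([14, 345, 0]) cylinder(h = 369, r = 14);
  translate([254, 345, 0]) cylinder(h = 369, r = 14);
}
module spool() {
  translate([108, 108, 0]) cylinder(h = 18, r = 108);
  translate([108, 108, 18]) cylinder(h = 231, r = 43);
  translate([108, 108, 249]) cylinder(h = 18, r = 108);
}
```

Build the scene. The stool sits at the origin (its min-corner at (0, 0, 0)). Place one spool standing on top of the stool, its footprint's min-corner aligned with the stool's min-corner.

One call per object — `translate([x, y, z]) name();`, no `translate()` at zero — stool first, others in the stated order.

stool();
translate([0, 0, 407]) spool();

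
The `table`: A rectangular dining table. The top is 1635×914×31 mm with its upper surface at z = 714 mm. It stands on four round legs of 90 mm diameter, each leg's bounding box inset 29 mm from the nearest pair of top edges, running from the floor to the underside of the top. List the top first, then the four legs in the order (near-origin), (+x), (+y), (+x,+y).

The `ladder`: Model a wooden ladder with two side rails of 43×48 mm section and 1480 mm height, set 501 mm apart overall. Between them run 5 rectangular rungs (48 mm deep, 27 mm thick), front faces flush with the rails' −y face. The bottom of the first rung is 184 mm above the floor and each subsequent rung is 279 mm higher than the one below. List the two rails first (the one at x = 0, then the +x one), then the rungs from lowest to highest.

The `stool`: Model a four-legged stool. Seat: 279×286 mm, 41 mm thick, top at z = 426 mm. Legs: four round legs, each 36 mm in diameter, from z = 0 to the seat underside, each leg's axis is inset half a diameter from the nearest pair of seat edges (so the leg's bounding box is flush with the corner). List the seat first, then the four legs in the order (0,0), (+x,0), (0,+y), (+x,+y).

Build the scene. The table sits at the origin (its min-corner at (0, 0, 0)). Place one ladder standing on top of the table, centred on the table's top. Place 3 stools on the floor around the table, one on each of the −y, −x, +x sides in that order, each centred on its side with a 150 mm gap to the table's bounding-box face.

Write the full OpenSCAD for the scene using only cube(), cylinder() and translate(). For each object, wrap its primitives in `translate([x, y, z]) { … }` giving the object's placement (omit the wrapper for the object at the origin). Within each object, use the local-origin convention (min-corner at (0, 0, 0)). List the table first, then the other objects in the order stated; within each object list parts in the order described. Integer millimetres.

translate([0, 0, 683]) cube([1635, 914, 31]);
translate([74, 74, 0]) cylinder(h = 683, r = 45);
translate([1561, 74, 0]) cylinder(h = 683, r = 45);
translate([74, 840, 0]) cylinder(h = 683, r = 45);
translate([1561, 840, 0]) cylinder(h = 683, r = 45);
translate([567, 433, 714]) {
  cube([43, 48, 1480]);
  translate([458, 0, 0]) cube([43, 48, 1480]);
  translate([43, 0, 184]) cube([415, 48, 27]);
  translate([43, 0, 463]) cube([415, 48, 27]);
  translate([43, 0, 742]) cube([415, 48, 27]);
  translate([43, 0, 1021]) cube([415, 48, 27]);
  translate([43, 0, 1300]) cube([415, 48, 27]);
}
translate([678, -436, 0]) {
  translate([0, 0, 385]) cube([279, 286, 41]);
  translate([18, 18, 0]) cylinder(h = 385, r = 18);
  translate([261, 18, 0]) cylinder(h = 385, r = 18);
  translate([18, 268, 0]) cylinder(h = 385, r = 18);
  translate([261, 268, 0]) cylinder(h = 385, r = 18);
}
translate([-429, 314, 0]) {
  translate([0, 0, 385]) cube([279, 286, 41]);
  translate([18, 18, 0]) cylinder(h = 385, r = 18);
  translate([261, 18, 0]) cylinder(h = 385, r = 18);
  translate([18, 268, 0]) cylinder(h = 385, r = 18);
  translate([261, 268, 0]) cylinder(h = 385, r = 18);
}
translate([1785, 314, 0]) {
  translate([0, 0, 385]) cube([279, 286, 41]);
  translate([18, 18, 0]) cylinder(h = 385, r = 18);
  translate([261, 18, 0]) cylinder(h = 385, r = 18);
  translate([18, 268, 0]) cylinder(h = 385, r = 18);
  translate([261, 268, 0]) cylinder(h = 385, r = 18);
}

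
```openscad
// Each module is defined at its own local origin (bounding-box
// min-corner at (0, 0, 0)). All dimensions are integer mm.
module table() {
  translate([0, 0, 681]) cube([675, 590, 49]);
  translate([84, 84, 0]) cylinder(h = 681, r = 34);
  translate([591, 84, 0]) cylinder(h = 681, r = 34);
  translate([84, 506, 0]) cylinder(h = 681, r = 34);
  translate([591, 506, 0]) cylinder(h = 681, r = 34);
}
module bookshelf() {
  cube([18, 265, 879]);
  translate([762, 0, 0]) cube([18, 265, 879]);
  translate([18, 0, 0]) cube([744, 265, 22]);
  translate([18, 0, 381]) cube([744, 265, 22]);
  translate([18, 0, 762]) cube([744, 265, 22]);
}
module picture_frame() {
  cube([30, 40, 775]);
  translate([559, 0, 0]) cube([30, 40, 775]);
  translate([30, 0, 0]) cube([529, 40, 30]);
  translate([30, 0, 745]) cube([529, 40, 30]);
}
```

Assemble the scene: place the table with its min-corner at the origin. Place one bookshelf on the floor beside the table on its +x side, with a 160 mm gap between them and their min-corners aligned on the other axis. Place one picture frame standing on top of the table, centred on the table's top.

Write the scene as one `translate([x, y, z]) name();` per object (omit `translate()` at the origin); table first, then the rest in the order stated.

table();
translate([835, 0, 0]) bookshelf();
translate([43, 275, 730]) picture_frame();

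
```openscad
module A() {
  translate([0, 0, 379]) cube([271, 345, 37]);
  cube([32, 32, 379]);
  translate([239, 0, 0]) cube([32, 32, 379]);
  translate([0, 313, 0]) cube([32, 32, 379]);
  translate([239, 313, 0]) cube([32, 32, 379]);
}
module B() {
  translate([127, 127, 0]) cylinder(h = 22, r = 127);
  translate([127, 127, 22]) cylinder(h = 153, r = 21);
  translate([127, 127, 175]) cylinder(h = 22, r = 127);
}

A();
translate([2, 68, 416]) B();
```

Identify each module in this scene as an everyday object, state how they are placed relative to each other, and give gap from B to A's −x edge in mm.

The spool's min-x is at 2; the stool's min-x is 0; gap = 2 mm.

A is a stool. B is a spool. The spool is on top of the stool. The gap from the spool to the stool's −x edge is 2 mm.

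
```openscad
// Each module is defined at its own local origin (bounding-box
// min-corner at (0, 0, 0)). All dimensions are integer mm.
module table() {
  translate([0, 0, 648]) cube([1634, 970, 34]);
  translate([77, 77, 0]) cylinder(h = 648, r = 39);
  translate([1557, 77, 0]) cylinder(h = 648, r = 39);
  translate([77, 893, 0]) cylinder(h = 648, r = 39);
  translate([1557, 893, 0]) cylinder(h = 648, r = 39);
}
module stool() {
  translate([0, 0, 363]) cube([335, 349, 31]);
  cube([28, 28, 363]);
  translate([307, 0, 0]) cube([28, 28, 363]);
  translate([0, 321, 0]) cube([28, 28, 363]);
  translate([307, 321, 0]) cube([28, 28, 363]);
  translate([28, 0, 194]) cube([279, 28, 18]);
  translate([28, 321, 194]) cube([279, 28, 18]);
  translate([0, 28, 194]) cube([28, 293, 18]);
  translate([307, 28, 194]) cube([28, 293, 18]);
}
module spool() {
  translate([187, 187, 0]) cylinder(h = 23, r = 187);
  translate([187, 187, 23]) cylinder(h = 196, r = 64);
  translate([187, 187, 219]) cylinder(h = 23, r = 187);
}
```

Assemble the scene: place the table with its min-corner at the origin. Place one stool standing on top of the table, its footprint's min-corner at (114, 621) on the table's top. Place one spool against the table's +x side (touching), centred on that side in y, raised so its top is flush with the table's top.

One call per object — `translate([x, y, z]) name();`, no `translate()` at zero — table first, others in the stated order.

table();
translate([114, 621, 682]) stool();
translate([1634, 298, 440]) spool();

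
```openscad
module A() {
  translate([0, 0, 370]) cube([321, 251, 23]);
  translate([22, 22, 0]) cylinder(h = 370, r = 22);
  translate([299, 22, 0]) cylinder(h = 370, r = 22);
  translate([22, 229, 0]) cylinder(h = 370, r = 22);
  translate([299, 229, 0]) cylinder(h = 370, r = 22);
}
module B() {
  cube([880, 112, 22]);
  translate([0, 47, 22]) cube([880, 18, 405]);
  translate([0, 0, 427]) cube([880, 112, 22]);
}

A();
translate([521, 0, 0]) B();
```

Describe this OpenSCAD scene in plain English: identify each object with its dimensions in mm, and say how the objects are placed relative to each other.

A is a simple wooden stool: a rectangular seat 321 mm (x) by 251 mm (y), 23 mm thick, top face at z = 393 mm, on four round legs, each 44 mm in diameter. The legs rest on z = 0, each leg's axis is inset half a diameter from the nearest pair of seat edges (so the leg's bounding box is flush with the corner).

B is an I-beam lying along x, 880 mm long. Overall section height 449 mm. Two flanges 112 mm wide (y) and 22 mm thick, one on the floor and one at the top; a web 18 mm thick runs between them, centred on the flange width.

The I-beam is on the floor beside the stool on its +x side.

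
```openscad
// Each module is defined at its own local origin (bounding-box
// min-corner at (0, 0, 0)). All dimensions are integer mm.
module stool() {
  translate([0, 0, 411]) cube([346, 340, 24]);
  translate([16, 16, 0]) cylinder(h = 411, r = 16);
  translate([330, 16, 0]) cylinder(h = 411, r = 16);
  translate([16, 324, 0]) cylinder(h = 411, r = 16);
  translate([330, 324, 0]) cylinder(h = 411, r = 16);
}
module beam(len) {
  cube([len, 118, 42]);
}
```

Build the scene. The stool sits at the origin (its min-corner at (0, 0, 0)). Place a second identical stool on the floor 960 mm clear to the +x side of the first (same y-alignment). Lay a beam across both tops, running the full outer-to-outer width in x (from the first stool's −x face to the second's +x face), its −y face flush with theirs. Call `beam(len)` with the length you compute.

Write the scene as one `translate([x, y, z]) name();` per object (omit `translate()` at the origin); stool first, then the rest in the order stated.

stool();
translate([1306, 0, 0]) stool();
translate([0, 0, 435]) beam(1652);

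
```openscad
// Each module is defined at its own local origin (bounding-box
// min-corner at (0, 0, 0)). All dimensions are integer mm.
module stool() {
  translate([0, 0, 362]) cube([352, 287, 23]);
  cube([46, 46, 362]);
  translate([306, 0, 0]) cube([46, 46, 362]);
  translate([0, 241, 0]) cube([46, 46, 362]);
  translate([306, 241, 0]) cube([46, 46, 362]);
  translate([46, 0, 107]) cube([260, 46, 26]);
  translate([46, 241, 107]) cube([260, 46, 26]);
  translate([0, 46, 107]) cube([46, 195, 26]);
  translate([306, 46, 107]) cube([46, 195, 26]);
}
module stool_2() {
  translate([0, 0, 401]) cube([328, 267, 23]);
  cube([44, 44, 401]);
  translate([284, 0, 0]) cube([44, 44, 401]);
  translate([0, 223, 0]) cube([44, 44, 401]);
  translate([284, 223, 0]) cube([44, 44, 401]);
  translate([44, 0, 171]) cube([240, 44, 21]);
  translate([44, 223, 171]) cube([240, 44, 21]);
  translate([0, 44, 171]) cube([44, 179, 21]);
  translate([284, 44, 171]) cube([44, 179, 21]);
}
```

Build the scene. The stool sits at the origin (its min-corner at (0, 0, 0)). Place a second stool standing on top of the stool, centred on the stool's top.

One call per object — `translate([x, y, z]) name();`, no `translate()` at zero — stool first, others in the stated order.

stool();
translate([12, 10, 385]) stool_2();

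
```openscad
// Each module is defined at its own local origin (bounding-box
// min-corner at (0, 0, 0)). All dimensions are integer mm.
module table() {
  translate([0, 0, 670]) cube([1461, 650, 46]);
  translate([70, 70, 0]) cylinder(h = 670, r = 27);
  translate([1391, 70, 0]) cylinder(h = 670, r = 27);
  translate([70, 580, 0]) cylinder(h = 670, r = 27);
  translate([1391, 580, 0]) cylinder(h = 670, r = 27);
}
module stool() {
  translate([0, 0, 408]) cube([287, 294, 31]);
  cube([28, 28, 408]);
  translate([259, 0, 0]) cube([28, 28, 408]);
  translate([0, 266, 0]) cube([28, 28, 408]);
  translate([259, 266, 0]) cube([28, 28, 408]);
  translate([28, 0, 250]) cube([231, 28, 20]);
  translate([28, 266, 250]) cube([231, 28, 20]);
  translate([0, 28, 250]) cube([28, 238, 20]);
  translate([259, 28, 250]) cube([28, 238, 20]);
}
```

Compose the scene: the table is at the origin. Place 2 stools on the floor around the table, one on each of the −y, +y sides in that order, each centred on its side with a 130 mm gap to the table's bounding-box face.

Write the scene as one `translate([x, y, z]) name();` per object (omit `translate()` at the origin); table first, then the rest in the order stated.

table();
translate([587, -424, 0]) stool();
translate([587, 780, 0]) stool();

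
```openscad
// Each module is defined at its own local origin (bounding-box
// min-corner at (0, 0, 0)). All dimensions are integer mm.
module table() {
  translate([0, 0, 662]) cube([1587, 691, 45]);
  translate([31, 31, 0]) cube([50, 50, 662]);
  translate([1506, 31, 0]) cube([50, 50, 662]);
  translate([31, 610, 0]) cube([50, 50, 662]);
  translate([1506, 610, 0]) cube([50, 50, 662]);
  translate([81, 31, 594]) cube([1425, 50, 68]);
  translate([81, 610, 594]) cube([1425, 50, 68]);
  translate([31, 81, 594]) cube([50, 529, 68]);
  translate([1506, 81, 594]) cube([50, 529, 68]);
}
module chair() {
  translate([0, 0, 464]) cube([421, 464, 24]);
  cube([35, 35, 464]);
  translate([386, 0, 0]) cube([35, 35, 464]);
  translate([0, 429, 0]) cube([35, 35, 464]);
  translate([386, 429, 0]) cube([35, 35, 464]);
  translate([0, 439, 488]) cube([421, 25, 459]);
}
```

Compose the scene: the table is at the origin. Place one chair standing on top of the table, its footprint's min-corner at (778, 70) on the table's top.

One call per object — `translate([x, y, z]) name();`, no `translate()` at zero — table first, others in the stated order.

table();
translate([778, 70, 707]) chair();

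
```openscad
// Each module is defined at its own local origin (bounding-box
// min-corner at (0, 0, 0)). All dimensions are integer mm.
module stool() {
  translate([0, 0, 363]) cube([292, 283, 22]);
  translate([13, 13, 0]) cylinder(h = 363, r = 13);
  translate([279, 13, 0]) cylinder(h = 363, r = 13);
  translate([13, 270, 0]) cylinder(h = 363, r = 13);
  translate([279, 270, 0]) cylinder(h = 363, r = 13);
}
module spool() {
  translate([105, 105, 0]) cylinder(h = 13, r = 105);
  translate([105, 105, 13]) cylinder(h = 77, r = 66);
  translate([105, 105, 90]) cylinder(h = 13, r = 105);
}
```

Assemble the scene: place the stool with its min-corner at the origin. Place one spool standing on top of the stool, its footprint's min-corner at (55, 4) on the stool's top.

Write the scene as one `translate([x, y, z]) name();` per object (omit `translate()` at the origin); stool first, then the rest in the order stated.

stool();
translate([55, 4, 385]) spool();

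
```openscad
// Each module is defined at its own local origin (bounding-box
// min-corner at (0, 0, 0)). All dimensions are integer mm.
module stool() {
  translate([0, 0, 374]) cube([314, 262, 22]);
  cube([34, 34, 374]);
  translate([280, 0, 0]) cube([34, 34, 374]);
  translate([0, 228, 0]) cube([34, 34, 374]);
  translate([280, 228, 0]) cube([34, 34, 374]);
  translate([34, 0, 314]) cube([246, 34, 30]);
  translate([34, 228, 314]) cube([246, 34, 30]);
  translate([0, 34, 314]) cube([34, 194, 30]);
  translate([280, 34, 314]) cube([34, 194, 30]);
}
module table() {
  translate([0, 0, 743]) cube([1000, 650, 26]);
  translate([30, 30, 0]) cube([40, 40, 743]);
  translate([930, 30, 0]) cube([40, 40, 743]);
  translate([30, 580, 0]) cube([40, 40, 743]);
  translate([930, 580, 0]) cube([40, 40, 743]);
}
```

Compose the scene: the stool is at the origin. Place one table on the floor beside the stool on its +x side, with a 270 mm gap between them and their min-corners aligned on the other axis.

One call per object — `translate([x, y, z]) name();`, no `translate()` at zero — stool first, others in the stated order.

stool();
translate([584, 0, 0]) table();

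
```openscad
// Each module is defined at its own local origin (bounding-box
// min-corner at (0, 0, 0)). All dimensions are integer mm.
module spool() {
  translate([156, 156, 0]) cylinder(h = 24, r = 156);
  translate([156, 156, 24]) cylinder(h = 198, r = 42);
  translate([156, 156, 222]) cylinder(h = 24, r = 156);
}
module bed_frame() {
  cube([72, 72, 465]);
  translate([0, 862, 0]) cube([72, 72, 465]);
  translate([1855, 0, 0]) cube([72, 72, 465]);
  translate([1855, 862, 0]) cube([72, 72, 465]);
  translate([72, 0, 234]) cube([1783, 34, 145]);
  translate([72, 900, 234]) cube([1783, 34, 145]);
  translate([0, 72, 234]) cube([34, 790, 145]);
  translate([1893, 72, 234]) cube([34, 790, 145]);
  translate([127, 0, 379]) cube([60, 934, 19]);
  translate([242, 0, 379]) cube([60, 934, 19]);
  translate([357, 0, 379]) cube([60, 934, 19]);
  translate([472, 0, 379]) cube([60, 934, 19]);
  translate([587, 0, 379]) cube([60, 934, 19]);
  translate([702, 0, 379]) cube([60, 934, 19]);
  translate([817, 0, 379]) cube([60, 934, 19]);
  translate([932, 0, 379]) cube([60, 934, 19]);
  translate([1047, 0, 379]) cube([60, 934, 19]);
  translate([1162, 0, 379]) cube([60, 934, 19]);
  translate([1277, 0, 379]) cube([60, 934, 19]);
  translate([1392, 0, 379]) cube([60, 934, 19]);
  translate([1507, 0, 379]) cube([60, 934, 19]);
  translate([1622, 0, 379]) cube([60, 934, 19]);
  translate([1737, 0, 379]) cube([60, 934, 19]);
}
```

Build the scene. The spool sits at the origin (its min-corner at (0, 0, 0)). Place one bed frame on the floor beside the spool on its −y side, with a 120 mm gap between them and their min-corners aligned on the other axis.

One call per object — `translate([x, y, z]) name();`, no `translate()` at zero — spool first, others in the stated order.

spool();
translate([0, -1054, 0]) bed_frame();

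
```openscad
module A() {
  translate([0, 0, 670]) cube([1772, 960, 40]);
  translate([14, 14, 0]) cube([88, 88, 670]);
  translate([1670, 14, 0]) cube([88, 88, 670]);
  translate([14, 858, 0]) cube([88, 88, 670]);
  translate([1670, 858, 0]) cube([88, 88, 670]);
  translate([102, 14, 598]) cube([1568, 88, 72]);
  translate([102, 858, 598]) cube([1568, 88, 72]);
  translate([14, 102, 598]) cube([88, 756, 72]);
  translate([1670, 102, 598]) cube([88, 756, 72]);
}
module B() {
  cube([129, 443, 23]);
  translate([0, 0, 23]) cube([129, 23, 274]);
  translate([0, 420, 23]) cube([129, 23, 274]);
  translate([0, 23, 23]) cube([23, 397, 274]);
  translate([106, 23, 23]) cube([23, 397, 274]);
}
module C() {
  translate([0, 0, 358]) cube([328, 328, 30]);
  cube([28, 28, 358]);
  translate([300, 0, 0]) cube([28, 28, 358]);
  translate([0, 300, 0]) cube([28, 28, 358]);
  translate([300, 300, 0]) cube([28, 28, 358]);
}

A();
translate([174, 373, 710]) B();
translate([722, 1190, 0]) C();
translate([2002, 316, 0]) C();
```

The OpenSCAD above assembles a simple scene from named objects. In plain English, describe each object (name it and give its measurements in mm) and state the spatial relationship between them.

A is a table with a 1772×960 mm rectangular top, 40 mm thick, top surface at z = 710 mm, supported by four 88×88 mm square legs, each inset 14 mm from the nearest pair of top edges, running from the floor. Four apron rails, 88 mm thick and 72 mm tall, run between adjacent legs with their top edges flush with the underside of the top and their outer faces flush with the legs' outer faces.

B is an open storage box with external size 129×443×297 mm and wall thickness 23 mm (the base is also 23 mm thick). The base covers the whole footprint; the four walls stand on the base, with the y-facing walls full-width and the x-facing walls fitting between their inner faces.

C is a four-legged stool. The seat is 328×328 mm, 30 mm thick, top at z = 388 mm. It stands on four square legs, each 28×28 mm in cross-section, from z = 0 to the seat underside, each flush with a corner of the seat.

The open box is on top of the table. Two stools sit around the table at the +y, +x sides.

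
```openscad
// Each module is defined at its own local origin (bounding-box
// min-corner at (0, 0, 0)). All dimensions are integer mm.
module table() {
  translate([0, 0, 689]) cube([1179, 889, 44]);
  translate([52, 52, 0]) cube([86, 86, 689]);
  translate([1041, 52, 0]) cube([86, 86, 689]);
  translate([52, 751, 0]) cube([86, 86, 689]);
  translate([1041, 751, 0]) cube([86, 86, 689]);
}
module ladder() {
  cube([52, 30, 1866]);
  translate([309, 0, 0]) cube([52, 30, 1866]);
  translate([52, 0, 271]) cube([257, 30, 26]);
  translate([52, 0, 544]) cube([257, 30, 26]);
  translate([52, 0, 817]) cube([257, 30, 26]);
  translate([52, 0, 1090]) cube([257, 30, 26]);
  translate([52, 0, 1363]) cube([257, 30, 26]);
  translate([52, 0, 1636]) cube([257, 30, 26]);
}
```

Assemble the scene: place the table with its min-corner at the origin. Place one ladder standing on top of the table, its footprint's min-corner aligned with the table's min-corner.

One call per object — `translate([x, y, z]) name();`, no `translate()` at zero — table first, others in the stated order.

table();
translate([0, 0, 733]) ladder();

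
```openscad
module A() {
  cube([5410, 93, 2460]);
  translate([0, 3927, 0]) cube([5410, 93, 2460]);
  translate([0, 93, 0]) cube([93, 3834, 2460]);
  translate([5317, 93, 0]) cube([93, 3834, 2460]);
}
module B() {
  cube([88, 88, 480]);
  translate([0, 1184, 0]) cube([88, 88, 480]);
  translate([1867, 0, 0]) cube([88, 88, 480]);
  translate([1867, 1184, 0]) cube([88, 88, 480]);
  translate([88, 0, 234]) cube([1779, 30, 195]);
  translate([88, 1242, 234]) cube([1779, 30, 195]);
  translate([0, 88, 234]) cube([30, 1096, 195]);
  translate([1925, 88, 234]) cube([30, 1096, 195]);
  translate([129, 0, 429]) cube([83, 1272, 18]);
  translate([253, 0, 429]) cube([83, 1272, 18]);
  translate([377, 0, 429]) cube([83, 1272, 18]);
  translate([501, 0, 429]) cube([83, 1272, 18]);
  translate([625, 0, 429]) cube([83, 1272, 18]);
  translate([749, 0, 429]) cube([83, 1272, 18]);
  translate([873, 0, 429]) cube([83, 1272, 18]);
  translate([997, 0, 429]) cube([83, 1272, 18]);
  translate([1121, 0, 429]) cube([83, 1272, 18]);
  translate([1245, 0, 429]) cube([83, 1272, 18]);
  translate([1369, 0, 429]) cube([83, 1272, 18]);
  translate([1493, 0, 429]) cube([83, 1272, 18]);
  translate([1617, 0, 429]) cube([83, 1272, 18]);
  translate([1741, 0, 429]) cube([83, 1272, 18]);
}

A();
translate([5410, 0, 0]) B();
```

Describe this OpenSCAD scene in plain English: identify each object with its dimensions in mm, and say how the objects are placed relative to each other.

A is a box-shaped house frame (walls only): outside footprint 5410×4020 mm, wall height 2460 mm, wall thickness 93 mm. The two y-facing walls run the full x-width; the two x-facing walls fit between the inner faces of the y-facing walls.

B is a bed frame 1955 mm long (x) by 1272 mm wide (y). Four 88×88 mm corner posts, 480 mm tall, at the corners of the footprint. Four rails of 30 mm thickness and 195 mm height run between adjacent posts with their undersides at z = 234 mm, their outer faces flush with the outside of the frame (the two x-running rails run between the posts' inner faces; the two y-running rails run between the posts' inner faces). 14 slats, each 83 mm wide (x) and 18 mm thick, lie across the top of the two x-running rails, running the full 1272 mm width of the frame in y; the slats are evenly spaced along x between the inner faces of the end posts with equal gaps (rounded down to the nearest mm) at the −x end and between each pair — any rounding remainder accumulates at the +x end.

The bed frame is against the house frame's +x side, with their −y faces flush.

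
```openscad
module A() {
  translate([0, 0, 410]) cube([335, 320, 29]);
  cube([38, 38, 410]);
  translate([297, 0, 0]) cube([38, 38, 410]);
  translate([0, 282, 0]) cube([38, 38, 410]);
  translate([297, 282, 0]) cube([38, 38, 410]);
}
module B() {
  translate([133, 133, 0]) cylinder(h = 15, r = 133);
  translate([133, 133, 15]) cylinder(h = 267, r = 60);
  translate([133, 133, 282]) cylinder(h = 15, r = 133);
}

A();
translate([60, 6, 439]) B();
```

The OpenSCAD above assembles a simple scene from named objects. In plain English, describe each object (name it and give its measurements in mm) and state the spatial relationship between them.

A is a four-legged stool. The seat is 335×320 mm, 29 mm thick, top at z = 439 mm. It stands on four square legs, each 38×38 mm in cross-section, from z = 0 to the seat underside, each flush with a corner of the seat.

B is a spool: two coaxial disc flanges of radius 133 mm and thickness 15 mm, joined by a core cylinder of radius 60 mm and height 267 mm. The lower flange rests on z = 0 and the three cylinders share a vertical axis.

The spool is on top of the stool.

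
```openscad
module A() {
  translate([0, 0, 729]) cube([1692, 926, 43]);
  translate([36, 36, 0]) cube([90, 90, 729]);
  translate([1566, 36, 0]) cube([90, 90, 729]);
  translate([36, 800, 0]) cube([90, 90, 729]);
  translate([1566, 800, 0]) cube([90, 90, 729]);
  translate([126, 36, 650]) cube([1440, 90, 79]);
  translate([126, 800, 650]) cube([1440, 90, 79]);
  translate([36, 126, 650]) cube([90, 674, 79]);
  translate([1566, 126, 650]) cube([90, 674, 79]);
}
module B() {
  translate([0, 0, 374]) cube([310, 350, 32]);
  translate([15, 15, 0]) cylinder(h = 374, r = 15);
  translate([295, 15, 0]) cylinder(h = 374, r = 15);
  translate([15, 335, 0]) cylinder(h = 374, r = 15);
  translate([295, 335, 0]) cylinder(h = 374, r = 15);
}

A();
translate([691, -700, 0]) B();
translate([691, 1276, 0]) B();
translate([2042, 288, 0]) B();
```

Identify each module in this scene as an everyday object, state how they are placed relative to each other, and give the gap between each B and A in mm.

Each stool's nearest face is 350 mm from the table's bounding box.

A is a table. B is a stool. Three stools sit around the table at the −y, +y, +x sides. The gap between each stool and the table is 350 mm.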